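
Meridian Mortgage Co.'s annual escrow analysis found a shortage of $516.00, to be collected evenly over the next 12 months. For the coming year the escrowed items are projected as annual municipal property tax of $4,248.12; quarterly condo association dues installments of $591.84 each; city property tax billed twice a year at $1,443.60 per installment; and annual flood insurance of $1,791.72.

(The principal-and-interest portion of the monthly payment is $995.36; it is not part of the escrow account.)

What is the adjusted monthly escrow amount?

$984.20

Municipal property tax — $4,248.12 per year
Condo association dues — $591.84 × 4 = $2,367.36 per year
City property tax — $1,443.60 × 2 = $2,887.20 per year
Flood insurance — $1,791.72 per year
Yearly total = $4,248.12 + $2,367.36 + $2,887.20 + $1,791.72 = $11,294.40
Monthly escrow = $11,294.40 ÷ 12 = $941.20
Shortage spread = $516.00 ÷ 12 = $43.00/mo
New monthly escrow = $941.20 + $43.00 = $984.20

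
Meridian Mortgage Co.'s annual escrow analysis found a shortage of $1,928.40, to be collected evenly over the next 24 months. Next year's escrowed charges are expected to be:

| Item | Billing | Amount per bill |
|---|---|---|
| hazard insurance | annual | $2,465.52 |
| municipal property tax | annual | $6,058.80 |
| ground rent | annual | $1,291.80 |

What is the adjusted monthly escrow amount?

Hazard insurance = $2,465.52/yr
Municipal property tax = $6,058.80/yr
Ground rent = $1,291.80/yr
Total annual escrow = $2,465.52 + $6,058.80 + $1,291.80 = $9,816.12
Per month = $9,816.12 ÷ 12 = $818.01
Shortage spread = $1,928.40 ÷ 24 = $80.35/mo
New monthly escrow = $818.01 + $80.35 = $898.36

$898.36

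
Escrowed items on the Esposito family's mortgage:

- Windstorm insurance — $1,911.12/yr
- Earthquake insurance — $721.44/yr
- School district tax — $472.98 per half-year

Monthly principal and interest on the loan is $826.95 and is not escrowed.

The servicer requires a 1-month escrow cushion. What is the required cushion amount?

$298.21

Windstorm insurance: $1,911.12 per year
Earthquake insurance: $721.44 per year
School district tax: $472.98 × 2 = $945.96 per year
Annual escrow total = $3,578.52
Base monthly escrow = $3,578.52 / 12 = $298.21
Required cushion = 1 × $298.21 = $298.21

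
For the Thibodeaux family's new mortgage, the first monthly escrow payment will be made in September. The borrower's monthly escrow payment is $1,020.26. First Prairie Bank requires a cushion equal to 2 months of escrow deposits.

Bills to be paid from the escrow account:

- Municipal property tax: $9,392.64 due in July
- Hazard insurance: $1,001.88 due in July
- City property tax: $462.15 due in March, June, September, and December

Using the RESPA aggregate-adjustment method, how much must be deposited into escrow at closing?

Cushion = 2 × $1,020.26 = $2,040.52
Trial balance (start $0, +$1,020.26 each month, − disbursements):
  Sep: +$1,020.26 − $462.15 → $558.11
  Oct: +$1,020.26 → $1,578.37
  Nov: +$1,020.26 → $2,598.63
  Dec: +$1,020.26 − $462.15 → $3,156.74
  Jan: +$1,020.26 → $4,177.00
  Feb: +$1,020.26 → $5,197.26
  Mar: +$1,020.26 − $462.15 → $5,755.37
  Apr: +$1,020.26 → $6,775.63
  May: +$1,020.26 → $7,795.89
  Jun: +$1,020.26 − $462.15 → $8,354.00
  Jul: +$1,020.26 − $10,394.52 → -$1,020.26
  Aug: +$1,020.26 → $0.00
Lowest trial balance = -$1,020.26 (Jul)
Initial deposit = cushion − low point = $2,040.52 − (-$1,020.26) = $3,060.78

$3,060.78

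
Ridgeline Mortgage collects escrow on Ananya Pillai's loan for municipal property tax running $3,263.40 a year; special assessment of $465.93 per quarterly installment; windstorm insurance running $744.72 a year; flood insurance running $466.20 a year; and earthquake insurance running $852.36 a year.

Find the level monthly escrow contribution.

Municipal property tax = $3,263.40 annually
Special assessment = $465.93 × 4 = $1,863.72 annually
Windstorm insurance = $744.72 annually
Flood insurance = $466.20 annually
Earthquake insurance = $852.36 annually
Total annual escrow = $7,190.40
Per month = $7,190.40 ÷ 12 = $599.20

$599.20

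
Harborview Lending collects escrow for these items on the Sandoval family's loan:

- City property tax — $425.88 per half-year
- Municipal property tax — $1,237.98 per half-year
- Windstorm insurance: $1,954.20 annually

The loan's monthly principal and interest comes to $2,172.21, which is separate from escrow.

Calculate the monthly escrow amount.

City property tax: $425.88 × 2 = $851.76
Municipal property tax: $1,237.98 × 2 = $2,475.96
Windstorm insurance: $1,954.20
Yearly total = $851.76 + $2,475.96 + $1,954.20 = $5,281.92
Base monthly escrow = $5,281.92 ÷ 12 = $440.16

$440.16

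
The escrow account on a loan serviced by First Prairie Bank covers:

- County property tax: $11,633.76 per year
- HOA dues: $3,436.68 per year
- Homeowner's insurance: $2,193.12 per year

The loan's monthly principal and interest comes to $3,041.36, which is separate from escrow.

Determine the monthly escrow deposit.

$1,438.63

County property tax = $11,633.76
HOA dues = $3,436.68
Homeowner's insurance = $2,193.12
Combined annual = $17,263.56
Per month = $17,263.56 ÷ 12 = $1,438.63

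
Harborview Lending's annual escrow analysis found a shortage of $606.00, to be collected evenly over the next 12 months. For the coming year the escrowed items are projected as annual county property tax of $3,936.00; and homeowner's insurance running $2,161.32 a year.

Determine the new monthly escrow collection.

County property tax = $3,936.00/yr
Homeowner's insurance = $2,161.32/yr
Combined annual = $6,097.32
Monthly escrow = $6,097.32 / 12 = $508.11
Monthly shortage recovery: $606.00 / 12 = $50.50
Adjusted monthly = $508.11 + $50.50 = $558.61

$558.61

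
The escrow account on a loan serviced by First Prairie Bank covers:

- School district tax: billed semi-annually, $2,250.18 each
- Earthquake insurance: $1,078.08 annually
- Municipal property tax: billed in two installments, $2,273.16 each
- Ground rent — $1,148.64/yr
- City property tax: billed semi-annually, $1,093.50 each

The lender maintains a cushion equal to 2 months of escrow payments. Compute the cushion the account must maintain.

School district tax = $2,250.18 × 2 = $4,500.36 per year
Earthquake insurance = $1,078.08 per year
Municipal property tax = $2,273.16 × 2 = $4,546.32 per year
Ground rent = $1,148.64 per year
City property tax = $1,093.50 × 2 = $2,187.00 per year
Annual escrow total = $4,500.36 + $1,078.08 + $4,546.32 + $1,148.64 + $2,187.00 = $13,460.40
Monthly escrow = $13,460.40 / 12 = $1,121.70
Required cushion = 2 × $1,121.70 = $2,243.40

$2,243.40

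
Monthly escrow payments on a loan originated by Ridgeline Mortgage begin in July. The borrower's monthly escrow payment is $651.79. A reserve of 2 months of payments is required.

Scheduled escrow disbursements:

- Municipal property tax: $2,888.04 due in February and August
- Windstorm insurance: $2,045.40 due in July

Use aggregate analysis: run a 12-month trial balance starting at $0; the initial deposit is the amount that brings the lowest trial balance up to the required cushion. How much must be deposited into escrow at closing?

$4,933.44

Cushion = 2 × $651.79 = $1,303.58
Trial balance (start $0, +$651.79 each month, − disbursements):
  Jul: +$651.79 − $2,045.40 → -$1,393.61
  Aug: +$651.79 − $2,888.04 → -$3,629.86
  Sep: +$651.79 → -$2,978.07
  Oct: +$651.79 → -$2,326.28
  Nov: +$651.79 → -$1,674.49
  Dec: +$651.79 → -$1,022.70
  Jan: +$651.79 → -$370.91
  Feb: +$651.79 − $2,888.04 → -$2,607.16
  Mar: +$651.79 → -$1,955.37
  Apr: +$651.79 → -$1,303.58
  May: +$651.79 → -$651.79
  Jun: +$651.79 → $0.00
Lowest trial balance = -$3,629.86 (Aug)
Initial deposit = cushion − low point = $1,303.58 − (-$3,629.86) = $4,933.44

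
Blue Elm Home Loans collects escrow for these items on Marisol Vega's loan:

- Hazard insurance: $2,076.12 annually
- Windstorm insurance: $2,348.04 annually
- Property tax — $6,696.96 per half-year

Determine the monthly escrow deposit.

$1,484.84

Hazard insurance = $2,076.12 per year
Windstorm insurance = $2,348.04 per year
Property tax = $6,696.96 × 2 = $13,393.92 per year
Total annual escrow = $2,076.12 + $2,348.04 + $13,393.92 = $17,818.08
Base monthly escrow = $17,818.08 ÷ 12 = $1,484.84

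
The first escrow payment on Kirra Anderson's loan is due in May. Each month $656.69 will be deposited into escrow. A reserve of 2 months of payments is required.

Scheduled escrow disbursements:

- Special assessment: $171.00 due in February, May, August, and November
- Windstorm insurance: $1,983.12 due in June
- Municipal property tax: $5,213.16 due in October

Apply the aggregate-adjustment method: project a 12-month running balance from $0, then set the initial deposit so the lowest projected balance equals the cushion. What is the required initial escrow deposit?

Cushion = 2 × $656.69 = $1,313.38
Trial balance (start $0, +$656.69 each month, − disbursements):
  May: +$656.69 − $171.00 → $485.69
  Jun: +$656.69 − $1,983.12 → -$840.74
  Jul: +$656.69 → -$184.05
  Aug: +$656.69 − $171.00 → $301.64
  Sep: +$656.69 → $958.33
  Oct: +$656.69 − $5,213.16 → -$3,598.14
  Nov: +$656.69 − $171.00 → -$3,112.45
  Dec: +$656.69 → -$2,455.76
  Jan: +$656.69 → -$1,799.07
  Feb: +$656.69 − $171.00 → -$1,313.38
  Mar: +$656.69 → -$656.69
  Apr: +$656.69 → $0.00
Lowest trial balance = -$3,598.14 (Oct)
Initial deposit = cushion − low point = $1,313.38 − (-$3,598.14) = $4,911.52

$4,911.52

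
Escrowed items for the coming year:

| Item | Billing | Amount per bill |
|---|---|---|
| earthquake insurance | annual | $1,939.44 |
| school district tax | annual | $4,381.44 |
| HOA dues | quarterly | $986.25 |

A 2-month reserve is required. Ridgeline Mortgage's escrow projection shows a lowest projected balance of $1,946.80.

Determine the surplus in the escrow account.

$235.82

Earthquake insurance = $1,939.44/yr
School district tax = $4,381.44/yr
HOA dues = $986.25 × 4 = $3,945.00/yr
Total annual escrow = $1,939.44 + $4,381.44 + $3,945.00 = $10,265.88
Base monthly escrow = $10,265.88 / 12 = $855.49
Required cushion = 2 × $855.49 = $1,710.98
Excess over cushion: $1,946.80 − $1,710.98 = $235.82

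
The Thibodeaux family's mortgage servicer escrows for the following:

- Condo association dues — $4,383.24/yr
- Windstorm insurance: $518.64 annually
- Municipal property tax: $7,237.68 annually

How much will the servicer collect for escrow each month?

$1,011.63

Condo association dues = $4,383.24 per year
Windstorm insurance = $518.64 per year
Municipal property tax = $7,237.68 per year
Total annual escrow = $12,139.56
Monthly = $12,139.56 ÷ 12 = $1,011.63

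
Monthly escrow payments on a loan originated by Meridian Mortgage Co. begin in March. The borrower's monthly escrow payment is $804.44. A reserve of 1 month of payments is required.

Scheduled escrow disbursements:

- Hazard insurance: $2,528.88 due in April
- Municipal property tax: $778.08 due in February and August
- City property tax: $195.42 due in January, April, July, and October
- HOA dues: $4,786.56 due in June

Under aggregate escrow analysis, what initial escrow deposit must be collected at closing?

Cushion = 1 × $804.44 = $804.44
Trial balance (start $0, +$804.44 each month, − disbursements):
  Mar: +$804.44 → $804.44
  Apr: +$804.44 − $2,724.30 → -$1,115.42
  May: +$804.44 → -$310.98
  Jun: +$804.44 − $4,786.56 → -$4,293.10
  Jul: +$804.44 − $195.42 → -$3,684.08
  Aug: +$804.44 − $778.08 → -$3,657.72
  Sep: +$804.44 → -$2,853.28
  Oct: +$804.44 − $195.42 → -$2,244.26
  Nov: +$804.44 → -$1,439.82
  Dec: +$804.44 → -$635.38
  Jan: +$804.44 − $195.42 → -$26.36
  Feb: +$804.44 − $778.08 → $0.00
Lowest trial balance = -$4,293.10 (Jun)
Initial deposit = cushion − low point = $804.44 − (-$4,293.10) = $5,097.54

$5,097.54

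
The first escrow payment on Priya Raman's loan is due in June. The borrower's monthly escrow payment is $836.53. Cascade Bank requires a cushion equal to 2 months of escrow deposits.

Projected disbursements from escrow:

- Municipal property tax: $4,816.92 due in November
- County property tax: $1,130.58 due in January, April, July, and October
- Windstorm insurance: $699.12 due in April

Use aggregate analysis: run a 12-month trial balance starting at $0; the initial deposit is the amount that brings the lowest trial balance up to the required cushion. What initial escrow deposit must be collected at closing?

Cushion = 2 × $836.53 = $1,673.06
Trial balance (start $0, +$836.53 each month, − disbursements):
  Jun: +$836.53 → $836.53
  Jul: +$836.53 − $1,130.58 → $542.48
  Aug: +$836.53 → $1,379.01
  Sep: +$836.53 → $2,215.54
  Oct: +$836.53 − $1,130.58 → $1,921.49
  Nov: +$836.53 − $4,816.92 → -$2,058.90
  Dec: +$836.53 → -$1,222.37
  Jan: +$836.53 − $1,130.58 → -$1,516.42
  Feb: +$836.53 → -$679.89
  Mar: +$836.53 → $156.64
  Apr: +$836.53 − $1,829.70 → -$836.53
  May: +$836.53 → $0.00
Lowest trial balance = -$2,058.90 (Nov)
Initial deposit = cushion − low point = $1,673.06 − (-$2,058.90) = $3,731.96

$3,731.96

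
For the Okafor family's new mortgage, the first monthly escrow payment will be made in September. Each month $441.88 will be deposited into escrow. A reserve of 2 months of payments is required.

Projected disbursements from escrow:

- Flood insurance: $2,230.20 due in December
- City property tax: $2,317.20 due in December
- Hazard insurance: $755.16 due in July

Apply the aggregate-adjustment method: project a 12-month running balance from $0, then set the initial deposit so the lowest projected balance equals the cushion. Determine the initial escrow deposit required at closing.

Cushion = 2 × $441.88 = $883.76
Trial balance (start $0, +$441.88 each month, − disbursements):
  Sep: +$441.88 → $441.88
  Oct: +$441.88 → $883.76
  Nov: +$441.88 → $1,325.64
  Dec: +$441.88 − $4,547.40 → -$2,779.88
  Jan: +$441.88 → -$2,338.00
  Feb: +$441.88 → -$1,896.12
  Mar: +$441.88 → -$1,454.24
  Apr: +$441.88 → -$1,012.36
  May: +$441.88 → -$570.48
  Jun: +$441.88 → -$128.60
  Jul: +$441.88 − $755.16 → -$441.88
  Aug: +$441.88 → $0.00
Lowest trial balance = -$2,779.88 (Dec)
Initial deposit = cushion − low point = $883.76 − (-$2,779.88) = $3,663.64

$3,663.64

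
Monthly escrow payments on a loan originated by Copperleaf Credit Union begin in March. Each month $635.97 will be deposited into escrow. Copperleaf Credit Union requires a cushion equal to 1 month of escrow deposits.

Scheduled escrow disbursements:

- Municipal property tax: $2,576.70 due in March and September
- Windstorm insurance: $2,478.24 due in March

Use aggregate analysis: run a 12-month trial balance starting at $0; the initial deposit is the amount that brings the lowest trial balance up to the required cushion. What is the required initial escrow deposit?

Cushion = 1 × $635.97 = $635.97
Trial balance (start $0, +$635.97 each month, − disbursements):
  Mar: +$635.97 − $5,054.94 → -$4,418.97
  Apr: +$635.97 → -$3,783.00
  May: +$635.97 → -$3,147.03
  Jun: +$635.97 → -$2,511.06
  Jul: +$635.97 → -$1,875.09
  Aug: +$635.97 → -$1,239.12
  Sep: +$635.97 − $2,576.70 → -$3,179.85
  Oct: +$635.97 → -$2,543.88
  Nov: +$635.97 → -$1,907.91
  Dec: +$635.97 → -$1,271.94
  Jan: +$635.97 → -$635.97
  Feb: +$635.97 → $0.00
Lowest trial balance = -$4,418.97 (Mar)
Initial deposit = cushion − low point = $635.97 − (-$4,418.97) = $5,054.94

$5,054.94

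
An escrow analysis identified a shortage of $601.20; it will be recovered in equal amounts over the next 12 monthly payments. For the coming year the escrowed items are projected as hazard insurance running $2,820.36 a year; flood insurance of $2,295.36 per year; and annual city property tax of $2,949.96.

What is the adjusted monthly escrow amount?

$722.24

Hazard insurance: $2,820.36
Flood insurance: $2,295.36
City property tax: $2,949.96
Yearly total = $2,820.36 + $2,295.36 + $2,949.96 = $8,065.68
Base monthly escrow = $8,065.68 / 12 = $672.14
Monthly shortage recovery: $601.20 ÷ 12 = $50.10
Adjusted monthly = $672.14 + $50.10 = $722.24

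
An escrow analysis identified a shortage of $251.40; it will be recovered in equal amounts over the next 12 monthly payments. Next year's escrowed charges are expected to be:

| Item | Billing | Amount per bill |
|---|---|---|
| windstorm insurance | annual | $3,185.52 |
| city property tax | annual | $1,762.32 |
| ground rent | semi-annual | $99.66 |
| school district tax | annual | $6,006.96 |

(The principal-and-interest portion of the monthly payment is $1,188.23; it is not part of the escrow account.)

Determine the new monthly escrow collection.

Windstorm insurance — $3,185.52/yr
City property tax — $1,762.32/yr
Ground rent — $99.66 × 2 = $199.32/yr
School district tax — $6,006.96/yr
Combined annual = $11,154.12
Monthly escrow = $11,154.12 / 12 = $929.51
Monthly shortage recovery: $251.40 ÷ 12 = $20.95
Adjusted monthly = $929.51 + $20.95 = $950.46

$950.46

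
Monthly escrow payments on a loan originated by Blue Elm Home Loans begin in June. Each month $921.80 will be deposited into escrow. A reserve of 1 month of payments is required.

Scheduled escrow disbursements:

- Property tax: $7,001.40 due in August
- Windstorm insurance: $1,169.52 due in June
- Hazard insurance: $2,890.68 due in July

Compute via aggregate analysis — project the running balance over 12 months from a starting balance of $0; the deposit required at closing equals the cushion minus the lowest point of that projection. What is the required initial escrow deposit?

Cushion = 1 × $921.80 = $921.80
Trial balance (start $0, +$921.80 each month, − disbursements):
  Jun: +$921.80 − $1,169.52 → -$247.72
  Jul: +$921.80 − $2,890.68 → -$2,216.60
  Aug: +$921.80 − $7,001.40 → -$8,296.20
  Sep: +$921.80 → -$7,374.40
  Oct: +$921.80 → -$6,452.60
  Nov: +$921.80 → -$5,530.80
  Dec: +$921.80 → -$4,609.00
  Jan: +$921.80 → -$3,687.20
  Feb: +$921.80 → -$2,765.40
  Mar: +$921.80 → -$1,843.60
  Apr: +$921.80 → -$921.80
  May: +$921.80 → $0.00
Lowest trial balance = -$8,296.20 (Aug)
Initial deposit = cushion − low point = $921.80 − (-$8,296.20) = $9,218.00

$9,218.00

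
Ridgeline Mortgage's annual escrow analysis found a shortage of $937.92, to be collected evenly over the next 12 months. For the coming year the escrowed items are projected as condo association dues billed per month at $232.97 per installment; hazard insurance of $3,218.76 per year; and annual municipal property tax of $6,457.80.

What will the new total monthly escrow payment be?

$1,117.51

Condo association dues — $232.97 × 12 = $2,795.64 annually
Hazard insurance — $3,218.76 annually
Municipal property tax — $6,457.80 annually
Yearly total = $12,472.20
Monthly escrow = $12,472.20 / 12 = $1,039.35
Shortage spread = $937.92 / 12 = $78.16/mo
New monthly escrow = $1,039.35 + $78.16 = $1,117.51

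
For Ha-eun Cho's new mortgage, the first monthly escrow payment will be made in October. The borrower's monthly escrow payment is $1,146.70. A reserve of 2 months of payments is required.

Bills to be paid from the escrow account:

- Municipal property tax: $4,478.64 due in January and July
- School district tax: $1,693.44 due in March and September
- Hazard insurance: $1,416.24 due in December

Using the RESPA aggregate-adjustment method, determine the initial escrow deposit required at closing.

Cushion = 2 × $1,146.70 = $2,293.40
Trial balance (start $0, +$1,146.70 each month, − disbursements):
  Oct: +$1,146.70 → $1,146.70
  Nov: +$1,146.70 → $2,293.40
  Dec: +$1,146.70 − $1,416.24 → $2,023.86
  Jan: +$1,146.70 − $4,478.64 → -$1,308.08
  Feb: +$1,146.70 → -$161.38
  Mar: +$1,146.70 − $1,693.44 → -$708.12
  Apr: +$1,146.70 → $438.58
  May: +$1,146.70 → $1,585.28
  Jun: +$1,146.70 → $2,731.98
  Jul: +$1,146.70 − $4,478.64 → -$599.96
  Aug: +$1,146.70 → $546.74
  Sep: +$1,146.70 − $1,693.44 → $0.00
Lowest trial balance = -$1,308.08 (Jan)
Initial deposit = cushion − low point = $2,293.40 − (-$1,308.08) = $3,601.48

$3,601.48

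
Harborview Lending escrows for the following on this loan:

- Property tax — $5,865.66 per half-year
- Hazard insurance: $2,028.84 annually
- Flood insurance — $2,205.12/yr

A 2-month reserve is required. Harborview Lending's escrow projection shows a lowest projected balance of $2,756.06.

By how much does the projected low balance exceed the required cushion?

$95.18

Property tax: $5,865.66 × 2 = $11,731.32
Hazard insurance: $2,028.84
Flood insurance: $2,205.12
Total per year = $15,965.28
Monthly = $15,965.28 ÷ 12 = $1,330.44
Required cushion = 2 × $1,330.44 = $2,660.88
Surplus = $2,756.06 − $2,660.88 = $95.18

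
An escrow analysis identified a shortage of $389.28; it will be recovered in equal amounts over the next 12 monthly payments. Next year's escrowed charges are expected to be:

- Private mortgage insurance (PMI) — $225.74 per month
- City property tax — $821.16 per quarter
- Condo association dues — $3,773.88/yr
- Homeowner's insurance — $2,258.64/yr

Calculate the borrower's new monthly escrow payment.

Private mortgage insurance (PMI) = $225.74 × 12 = $2,708.88/yr
City property tax = $821.16 × 4 = $3,284.64/yr
Condo association dues = $3,773.88/yr
Homeowner's insurance = $2,258.64/yr
Yearly total = $12,026.04
Per month = $12,026.04 / 12 = $1,002.17
Shortage spread = $389.28 ÷ 12 = $32.44/mo
Adjusted monthly = $1,002.17 + $32.44 = $1,034.61

$1,034.61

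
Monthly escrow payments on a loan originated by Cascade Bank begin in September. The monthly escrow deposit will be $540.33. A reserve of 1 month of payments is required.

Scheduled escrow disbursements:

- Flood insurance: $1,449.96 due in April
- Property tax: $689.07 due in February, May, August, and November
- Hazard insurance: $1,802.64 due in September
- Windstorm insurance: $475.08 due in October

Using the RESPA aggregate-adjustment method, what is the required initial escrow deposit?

Cushion = 1 × $540.33 = $540.33
Trial balance (start $0, +$540.33 each month, − disbursements):
  Sep: +$540.33 − $1,802.64 → -$1,262.31
  Oct: +$540.33 − $475.08 → -$1,197.06
  Nov: +$540.33 − $689.07 → -$1,345.80
  Dec: +$540.33 → -$805.47
  Jan: +$540.33 → -$265.14
  Feb: +$540.33 − $689.07 → -$413.88
  Mar: +$540.33 → $126.45
  Apr: +$540.33 − $1,449.96 → -$783.18
  May: +$540.33 − $689.07 → -$931.92
  Jun: +$540.33 → -$391.59
  Jul: +$540.33 → $148.74
  Aug: +$540.33 − $689.07 → $0.00
Lowest trial balance = -$1,345.80 (Nov)
Initial deposit = cushion − low point = $540.33 − (-$1,345.80) = $1,886.13

$1,886.13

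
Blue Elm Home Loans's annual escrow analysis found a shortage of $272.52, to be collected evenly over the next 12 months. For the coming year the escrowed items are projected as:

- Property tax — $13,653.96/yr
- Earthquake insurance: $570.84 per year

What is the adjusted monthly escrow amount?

Property tax — $13,653.96
Earthquake insurance — $570.84
Total per year = $13,653.96 + $570.84 = $14,224.80
Per month = $14,224.80 / 12 = $1,185.40
Shortage spread = $272.52 ÷ 12 = $22.71/mo
New monthly escrow = $1,185.40 + $22.71 = $1,208.11

$1,208.11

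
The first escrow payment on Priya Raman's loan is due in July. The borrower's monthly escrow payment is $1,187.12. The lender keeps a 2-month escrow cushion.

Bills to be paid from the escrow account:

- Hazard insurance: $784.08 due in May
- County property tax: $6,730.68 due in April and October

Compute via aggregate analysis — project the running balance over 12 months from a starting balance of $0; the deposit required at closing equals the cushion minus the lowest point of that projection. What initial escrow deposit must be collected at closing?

$4,356.44

Cushion = 2 × $1,187.12 = $2,374.24
Trial balance (start $0, +$1,187.12 each month, − disbursements):
  Jul: +$1,187.12 → $1,187.12
  Aug: +$1,187.12 → $2,374.24
  Sep: +$1,187.12 → $3,561.36
  Oct: +$1,187.12 − $6,730.68 → -$1,982.20
  Nov: +$1,187.12 → -$795.08
  Dec: +$1,187.12 → $392.04
  Jan: +$1,187.12 → $1,579.16
  Feb: +$1,187.12 → $2,766.28
  Mar: +$1,187.12 → $3,953.40
  Apr: +$1,187.12 − $6,730.68 → -$1,590.16
  May: +$1,187.12 − $784.08 → -$1,187.12
  Jun: +$1,187.12 → $0.00
Lowest trial balance = -$1,982.20 (Oct)
Initial deposit = cushion − low point = $2,374.24 − (-$1,982.20) = $4,356.44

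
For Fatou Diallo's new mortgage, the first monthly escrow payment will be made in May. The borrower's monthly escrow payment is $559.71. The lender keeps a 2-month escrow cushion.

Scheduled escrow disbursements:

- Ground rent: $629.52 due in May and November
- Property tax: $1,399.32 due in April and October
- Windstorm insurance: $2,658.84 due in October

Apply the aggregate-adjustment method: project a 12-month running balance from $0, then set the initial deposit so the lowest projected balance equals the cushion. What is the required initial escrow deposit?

$2,518.65

Cushion = 2 × $559.71 = $1,119.42
Trial balance (start $0, +$559.71 each month, − disbursements):
  May: +$559.71 − $629.52 → -$69.81
  Jun: +$559.71 → $489.90
  Jul: +$559.71 → $1,049.61
  Aug: +$559.71 → $1,609.32
  Sep: +$559.71 → $2,169.03
  Oct: +$559.71 − $4,058.16 → -$1,329.42
  Nov: +$559.71 − $629.52 → -$1,399.23
  Dec: +$559.71 → -$839.52
  Jan: +$559.71 → -$279.81
  Feb: +$559.71 → $279.90
  Mar: +$559.71 → $839.61
  Apr: +$559.71 − $1,399.32 → $0.00
Lowest trial balance = -$1,399.23 (Nov)
Initial deposit = cushion − low point = $1,119.42 − (-$1,399.23) = $2,518.65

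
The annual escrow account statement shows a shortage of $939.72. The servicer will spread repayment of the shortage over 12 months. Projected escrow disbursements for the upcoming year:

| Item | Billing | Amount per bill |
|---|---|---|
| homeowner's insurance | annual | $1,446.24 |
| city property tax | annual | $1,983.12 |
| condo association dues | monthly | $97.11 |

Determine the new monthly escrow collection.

$461.20

Homeowner's insurance — $1,446.24/yr
City property tax — $1,983.12/yr
Condo association dues — $97.11 × 12 = $1,165.32/yr
Total per year = $4,594.68
Monthly = $4,594.68 / 12 = $382.89
Monthly shortage recovery: $939.72 / 12 = $78.31
Adjusted monthly = $382.89 + $78.31 = $461.20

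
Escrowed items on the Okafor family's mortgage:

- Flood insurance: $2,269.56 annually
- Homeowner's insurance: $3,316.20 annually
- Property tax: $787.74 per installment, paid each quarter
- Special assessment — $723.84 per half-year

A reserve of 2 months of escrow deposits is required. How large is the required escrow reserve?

$1,697.40

Flood insurance = $2,269.56/yr
Homeowner's insurance = $3,316.20/yr
Property tax = $787.74 × 4 = $3,150.96/yr
Special assessment = $723.84 × 2 = $1,447.68/yr
Yearly total = $10,184.40
Per month = $10,184.40 / 12 = $848.70
Reserve = 2 × $848.70 = $1,697.40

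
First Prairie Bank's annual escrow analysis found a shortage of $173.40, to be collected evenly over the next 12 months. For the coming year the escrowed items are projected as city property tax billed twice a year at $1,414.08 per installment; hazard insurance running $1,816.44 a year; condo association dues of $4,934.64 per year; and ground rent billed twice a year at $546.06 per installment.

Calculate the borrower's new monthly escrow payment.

$903.73

City property tax = $1,414.08 × 2 = $2,828.16 annually
Hazard insurance = $1,816.44 annually
Condo association dues = $4,934.64 annually
Ground rent = $546.06 × 2 = $1,092.12 annually
Total annual escrow = $2,828.16 + $1,816.44 + $4,934.64 + $1,092.12 = $10,671.36
Base monthly escrow = $10,671.36 ÷ 12 = $889.28
Monthly shortage recovery: $173.40 ÷ 12 = $14.45
Adjusted monthly = $889.28 + $14.45 = $903.73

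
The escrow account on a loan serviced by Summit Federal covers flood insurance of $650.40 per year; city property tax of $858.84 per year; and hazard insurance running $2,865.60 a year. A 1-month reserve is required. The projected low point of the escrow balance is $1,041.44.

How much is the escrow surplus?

$676.87

Flood insurance = $650.40
City property tax = $858.84
Hazard insurance = $2,865.60
Combined annual = $4,374.84
Base monthly escrow = $4,374.84 ÷ 12 = $364.57
Required reserve = 1 × $364.57 = $364.57
Surplus = $1,041.44 − $364.57 = $676.87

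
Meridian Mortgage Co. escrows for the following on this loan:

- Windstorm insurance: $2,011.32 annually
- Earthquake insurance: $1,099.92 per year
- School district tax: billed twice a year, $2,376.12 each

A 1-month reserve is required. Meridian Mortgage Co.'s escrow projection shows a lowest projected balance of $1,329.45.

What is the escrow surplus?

Windstorm insurance — $2,011.32
Earthquake insurance — $1,099.92
School district tax — $2,376.12 × 2 = $4,752.24
Combined annual = $7,863.48
Monthly = $7,863.48 ÷ 12 = $655.29
Cushion = 1 × $655.29 = $655.29
Excess over cushion: $1,329.45 − $655.29 = $674.16

$674.16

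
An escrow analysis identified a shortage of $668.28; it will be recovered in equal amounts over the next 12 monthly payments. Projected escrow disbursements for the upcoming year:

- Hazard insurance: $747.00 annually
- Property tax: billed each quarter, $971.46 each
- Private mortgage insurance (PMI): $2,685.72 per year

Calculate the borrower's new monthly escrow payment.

Hazard insurance — $747.00 per year
Property tax — $971.46 × 4 = $3,885.84 per year
Private mortgage insurance (PMI) — $2,685.72 per year
Total annual escrow = $747.00 + $3,885.84 + $2,685.72 = $7,318.56
Monthly escrow = $7,318.56 / 12 = $609.88
Monthly shortage recovery: $668.28 ÷ 12 = $55.69
New monthly escrow = $609.88 + $55.69 = $665.57

$665.57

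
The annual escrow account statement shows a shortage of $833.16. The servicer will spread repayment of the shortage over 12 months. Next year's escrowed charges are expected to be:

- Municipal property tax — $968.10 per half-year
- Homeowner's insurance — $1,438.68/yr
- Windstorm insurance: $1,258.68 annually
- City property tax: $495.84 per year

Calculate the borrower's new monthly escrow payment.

Municipal property tax: $968.10 × 2 = $1,936.20/yr
Homeowner's insurance: $1,438.68/yr
Windstorm insurance: $1,258.68/yr
City property tax: $495.84/yr
Total annual escrow = $5,129.40
Monthly escrow = $5,129.40 ÷ 12 = $427.45
Monthly shortage recovery: $833.16 / 12 = $69.43
Adjusted monthly = $427.45 + $69.43 = $496.88

$496.88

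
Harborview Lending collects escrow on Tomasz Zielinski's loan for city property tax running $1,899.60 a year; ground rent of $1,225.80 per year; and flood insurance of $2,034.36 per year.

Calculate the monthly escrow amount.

City property tax — $1,899.60/yr
Ground rent — $1,225.80/yr
Flood insurance — $2,034.36/yr
Total annual escrow = $1,899.60 + $1,225.80 + $2,034.36 = $5,159.76
Monthly = $5,159.76 ÷ 12 = $429.98

$429.98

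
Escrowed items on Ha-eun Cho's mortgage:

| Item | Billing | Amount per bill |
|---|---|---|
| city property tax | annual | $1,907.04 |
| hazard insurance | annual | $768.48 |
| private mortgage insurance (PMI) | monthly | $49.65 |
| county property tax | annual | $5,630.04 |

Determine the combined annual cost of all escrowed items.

City property tax = $1,907.04/yr
Hazard insurance = $768.48/yr
Private mortgage insurance (PMI) = $49.65 × 12 = $595.80/yr
County property tax = $5,630.04/yr
Combined annual = $1,907.04 + $768.48 + $595.80 + $5,630.04 = $8,901.36

$8,901.36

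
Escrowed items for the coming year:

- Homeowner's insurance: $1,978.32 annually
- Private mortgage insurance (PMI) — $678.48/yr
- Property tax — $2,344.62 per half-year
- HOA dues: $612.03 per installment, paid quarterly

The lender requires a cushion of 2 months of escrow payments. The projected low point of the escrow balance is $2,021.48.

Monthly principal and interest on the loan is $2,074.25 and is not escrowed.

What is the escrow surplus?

Homeowner's insurance: $1,978.32 per year
Private mortgage insurance (PMI): $678.48 per year
Property tax: $2,344.62 × 2 = $4,689.24 per year
HOA dues: $612.03 × 4 = $2,448.12 per year
Yearly total = $1,978.32 + $678.48 + $4,689.24 + $2,448.12 = $9,794.16
Monthly = $9,794.16 / 12 = $816.18
Required reserve = 2 × $816.18 = $1,632.36
Excess over cushion: $2,021.48 − $1,632.36 = $389.12

$389.12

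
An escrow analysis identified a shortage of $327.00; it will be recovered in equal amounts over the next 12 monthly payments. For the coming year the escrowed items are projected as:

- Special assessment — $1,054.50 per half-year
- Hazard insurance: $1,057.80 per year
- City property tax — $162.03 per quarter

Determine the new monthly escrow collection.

$345.16

Special assessment = $1,054.50 × 2 = $2,109.00 annually
Hazard insurance = $1,057.80 annually
City property tax = $162.03 × 4 = $648.12 annually
Combined annual = $2,109.00 + $1,057.80 + $648.12 = $3,814.92
Base monthly escrow = $3,814.92 / 12 = $317.91
Shortage spread = $327.00 ÷ 12 = $27.25/mo
Adjusted monthly = $317.91 + $27.25 = $345.16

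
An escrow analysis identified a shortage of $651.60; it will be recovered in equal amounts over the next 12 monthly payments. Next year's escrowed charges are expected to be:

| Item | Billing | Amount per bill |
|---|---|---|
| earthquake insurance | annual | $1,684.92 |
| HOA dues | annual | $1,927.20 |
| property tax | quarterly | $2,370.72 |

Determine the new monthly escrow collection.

Earthquake insurance — $1,684.92 per year
HOA dues — $1,927.20 per year
Property tax — $2,370.72 × 4 = $9,482.88 per year
Combined annual = $1,684.92 + $1,927.20 + $9,482.88 = $13,095.00
Base monthly escrow = $13,095.00 / 12 = $1,091.25
Shortage per month = $651.60 / 12 = $54.30
New monthly escrow = $1,091.25 + $54.30 = $1,145.55

$1,145.55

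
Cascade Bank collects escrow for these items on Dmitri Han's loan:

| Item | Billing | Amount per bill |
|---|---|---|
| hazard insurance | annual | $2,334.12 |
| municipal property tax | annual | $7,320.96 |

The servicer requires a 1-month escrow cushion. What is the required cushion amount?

$804.59

Hazard insurance — $2,334.12 per year
Municipal property tax — $7,320.96 per year
Combined annual = $2,334.12 + $7,320.96 = $9,655.08
Monthly escrow = $9,655.08 / 12 = $804.59
Required cushion = 1 × $804.59 = $804.59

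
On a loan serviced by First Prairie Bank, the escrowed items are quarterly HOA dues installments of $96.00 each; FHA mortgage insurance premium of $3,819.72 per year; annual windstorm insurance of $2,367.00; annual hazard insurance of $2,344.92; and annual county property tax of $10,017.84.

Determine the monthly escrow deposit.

$1,577.79

HOA dues = $96.00 × 4 = $384.00/yr
FHA mortgage insurance premium = $3,819.72/yr
Windstorm insurance = $2,367.00/yr
Hazard insurance = $2,344.92/yr
County property tax = $10,017.84/yr
Total per year = $384.00 + $3,819.72 + $2,367.00 + $2,344.92 + $10,017.84 = $18,933.48
Base monthly escrow = $18,933.48 ÷ 12 = $1,577.79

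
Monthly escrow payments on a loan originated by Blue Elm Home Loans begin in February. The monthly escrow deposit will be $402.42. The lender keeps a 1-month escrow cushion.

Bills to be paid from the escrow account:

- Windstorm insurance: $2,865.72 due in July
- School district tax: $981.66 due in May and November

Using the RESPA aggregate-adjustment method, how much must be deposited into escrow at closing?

Cushion = 1 × $402.42 = $402.42
Trial balance (start $0, +$402.42 each month, − disbursements):
  Feb: +$402.42 → $402.42
  Mar: +$402.42 → $804.84
  Apr: +$402.42 → $1,207.26
  May: +$402.42 − $981.66 → $628.02
  Jun: +$402.42 → $1,030.44
  Jul: +$402.42 − $2,865.72 → -$1,432.86
  Aug: +$402.42 → -$1,030.44
  Sep: +$402.42 → -$628.02
  Oct: +$402.42 → -$225.60
  Nov: +$402.42 − $981.66 → -$804.84
  Dec: +$402.42 → -$402.42
  Jan: +$402.42 → $0.00
Lowest trial balance = -$1,432.86 (Jul)
Initial deposit = cushion − low point = $402.42 − (-$1,432.86) = $1,835.28

$1,835.28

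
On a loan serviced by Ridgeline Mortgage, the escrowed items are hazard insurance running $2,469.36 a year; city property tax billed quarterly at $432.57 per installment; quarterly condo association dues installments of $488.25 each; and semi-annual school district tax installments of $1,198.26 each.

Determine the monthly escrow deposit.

$712.43

Hazard insurance = $2,469.36
City property tax = $432.57 × 4 = $1,730.28
Condo association dues = $488.25 × 4 = $1,953.00
School district tax = $1,198.26 × 2 = $2,396.52
Combined annual = $8,549.16
Base monthly escrow = $8,549.16 ÷ 12 = $712.43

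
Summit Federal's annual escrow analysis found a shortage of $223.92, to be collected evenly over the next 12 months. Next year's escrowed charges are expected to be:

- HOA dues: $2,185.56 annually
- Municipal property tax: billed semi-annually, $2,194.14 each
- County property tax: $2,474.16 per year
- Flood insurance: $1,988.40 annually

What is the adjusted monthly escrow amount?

$938.36

HOA dues = $2,185.56
Municipal property tax = $2,194.14 × 2 = $4,388.28
County property tax = $2,474.16
Flood insurance = $1,988.40
Yearly total = $2,185.56 + $4,388.28 + $2,474.16 + $1,988.40 = $11,036.40
Per month = $11,036.40 ÷ 12 = $919.70
Monthly shortage recovery: $223.92 / 12 = $18.66
Adjusted monthly = $919.70 + $18.66 = $938.36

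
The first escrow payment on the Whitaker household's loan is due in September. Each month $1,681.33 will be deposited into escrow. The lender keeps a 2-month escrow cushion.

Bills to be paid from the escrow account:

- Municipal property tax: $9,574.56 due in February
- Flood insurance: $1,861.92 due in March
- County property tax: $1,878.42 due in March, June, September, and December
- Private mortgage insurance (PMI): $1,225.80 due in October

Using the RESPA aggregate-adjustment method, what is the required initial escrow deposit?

Cushion = 2 × $1,681.33 = $3,362.66
Trial balance (start $0, +$1,681.33 each month, − disbursements):
  Sep: +$1,681.33 − $1,878.42 → -$197.09
  Oct: +$1,681.33 − $1,225.80 → $258.44
  Nov: +$1,681.33 → $1,939.77
  Dec: +$1,681.33 − $1,878.42 → $1,742.68
  Jan: +$1,681.33 → $3,424.01
  Feb: +$1,681.33 − $9,574.56 → -$4,469.22
  Mar: +$1,681.33 − $3,740.34 → -$6,528.23
  Apr: +$1,681.33 → -$4,846.90
  May: +$1,681.33 → -$3,165.57
  Jun: +$1,681.33 − $1,878.42 → -$3,362.66
  Jul: +$1,681.33 → -$1,681.33
  Aug: +$1,681.33 → $0.00
Lowest trial balance = -$6,528.23 (Mar)
Initial deposit = cushion − low point = $3,362.66 − (-$6,528.23) = $9,890.89

$9,890.89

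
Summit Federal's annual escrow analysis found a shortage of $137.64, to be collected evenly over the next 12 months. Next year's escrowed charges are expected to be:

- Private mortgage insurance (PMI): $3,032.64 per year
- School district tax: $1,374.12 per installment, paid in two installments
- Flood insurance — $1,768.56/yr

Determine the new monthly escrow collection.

Private mortgage insurance (PMI): $3,032.64 per year
School district tax: $1,374.12 × 2 = $2,748.24 per year
Flood insurance: $1,768.56 per year
Total per year = $3,032.64 + $2,748.24 + $1,768.56 = $7,549.44
Monthly escrow = $7,549.44 ÷ 12 = $629.12
Monthly shortage recovery: $137.64 ÷ 12 = $11.47
Adjusted monthly = $629.12 + $11.47 = $640.59

$640.59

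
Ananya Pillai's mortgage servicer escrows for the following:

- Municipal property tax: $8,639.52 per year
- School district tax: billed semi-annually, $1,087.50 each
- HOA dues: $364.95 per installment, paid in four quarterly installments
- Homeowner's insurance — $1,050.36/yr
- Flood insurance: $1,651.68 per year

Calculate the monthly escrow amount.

Municipal property tax — $8,639.52
School district tax — $1,087.50 × 2 = $2,175.00
HOA dues — $364.95 × 4 = $1,459.80
Homeowner's insurance — $1,050.36
Flood insurance — $1,651.68
Annual escrow total = $8,639.52 + $2,175.00 + $1,459.80 + $1,050.36 + $1,651.68 = $14,976.36
Base monthly escrow = $14,976.36 ÷ 12 = $1,248.03

$1,248.03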